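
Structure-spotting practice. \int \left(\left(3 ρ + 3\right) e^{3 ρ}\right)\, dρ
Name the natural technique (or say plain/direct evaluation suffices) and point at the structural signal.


Technique: integration by parts — a polynomial 3 ρ + 3 against the kernel e^{3 ρ} is the signature bounded-ladder case for integration by parts.


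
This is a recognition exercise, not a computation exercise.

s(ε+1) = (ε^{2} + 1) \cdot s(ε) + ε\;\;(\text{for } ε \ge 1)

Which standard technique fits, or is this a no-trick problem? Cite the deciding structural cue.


Diagnosis: a summation factor — with the index-dependent coefficient ε^{2} + 1, dividing by the cumulative product turns the left side into a pure difference.


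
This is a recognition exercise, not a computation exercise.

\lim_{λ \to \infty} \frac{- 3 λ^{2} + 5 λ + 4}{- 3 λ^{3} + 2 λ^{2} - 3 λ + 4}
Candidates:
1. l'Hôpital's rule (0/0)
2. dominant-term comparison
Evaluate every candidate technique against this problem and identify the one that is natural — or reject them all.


Diagnosis: dominant-term comparison — growth-rate triage: the leading powers of λ decide the limit, everything else is noise.
- l'Hôpital's rule (0/0) — viewed as a single quotient this runs to ∞/∞, not the 0/0 clash this candidate addresses; an at-infinity variant of the rule would resolve it, but comparing leading growth reads the answer without differentiating.
- dominant-term comparison — applicable, and directly so.


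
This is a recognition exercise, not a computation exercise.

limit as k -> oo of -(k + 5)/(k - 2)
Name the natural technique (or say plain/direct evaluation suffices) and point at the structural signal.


Diagnosis: dominant-term comparison — as k grows, only the highest-degree terms matter — compare leading terms and read the limit off. Viewed as a single quotient this is an ∞/∞ form — an at-infinity application of l'Hôpital's rule would also resolve it; comparing leading growth reads the answer without differentiating.


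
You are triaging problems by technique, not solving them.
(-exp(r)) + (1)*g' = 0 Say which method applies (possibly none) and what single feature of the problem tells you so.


Technique: no special technique — the slope is a function of r alone, so integrate both sides directly.


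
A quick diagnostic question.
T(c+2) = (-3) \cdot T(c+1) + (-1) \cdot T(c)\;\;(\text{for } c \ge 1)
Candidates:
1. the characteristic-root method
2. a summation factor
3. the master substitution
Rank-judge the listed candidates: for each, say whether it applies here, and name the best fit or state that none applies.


Verdict: the characteristic-root method — the recurrence treats every index alike (constant coefficients, no forcing) — precisely the regime where r^c trials close it.
- the characteristic-root method — applicable, and directly so.
- a summation factor: a summation factor telescopes one-step recursions; this one carries higher-order memory.
- the master substitution: the recursion steps by a constant offset, so exponential reindexing is pointless.


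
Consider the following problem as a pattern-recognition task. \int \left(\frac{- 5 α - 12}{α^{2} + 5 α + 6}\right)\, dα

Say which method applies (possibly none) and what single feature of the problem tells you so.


Verdict: partial fractions — once α^{2} + 5 α + 6 is factored, each root contributes a simple-fraction term; integrate them one at a time.


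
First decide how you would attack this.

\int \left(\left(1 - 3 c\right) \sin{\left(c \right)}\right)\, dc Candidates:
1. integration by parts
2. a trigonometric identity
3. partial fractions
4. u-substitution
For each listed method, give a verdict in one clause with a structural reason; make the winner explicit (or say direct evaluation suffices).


Diagnosis: integration by parts — differentiate 1 - 3 c, integrate \sin{\left(c \right)}: each pass lowers the polynomial degree, so parts terminates.
- integration by parts — yes, a natural case for it.
- a trigonometric identity — neither the even-power reduction nor the product-to-sum identity applies to this structure.
- partial fractions — there is no rational-function structure to decompose.
- u-substitution: no subexpression of the integrand pairs with its own derivative as a factor — individual terms may offer their own substitutions, but any change of variable covering the whole integral would have to be constructed from outside the expression.


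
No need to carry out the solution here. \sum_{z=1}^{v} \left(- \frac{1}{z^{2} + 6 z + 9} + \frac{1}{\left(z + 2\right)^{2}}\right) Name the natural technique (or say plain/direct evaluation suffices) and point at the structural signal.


Technique: telescoping — the piece each term subtracts is \frac{1}{\left(z + 2\right)^{2}} advanced by one index, and it reappears with a plus sign leading the following term — the sum collapses to its boundary terms.


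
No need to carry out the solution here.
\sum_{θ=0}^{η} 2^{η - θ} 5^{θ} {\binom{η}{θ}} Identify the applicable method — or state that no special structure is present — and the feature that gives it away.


Diagnosis: the binomial theorem — the summand is term θ of a binomial expansion in 5 and 2; the whole sum is a single power.


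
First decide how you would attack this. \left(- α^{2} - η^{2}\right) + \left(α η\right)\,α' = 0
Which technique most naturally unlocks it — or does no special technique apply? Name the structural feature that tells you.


Diagnosis: the homogeneous substitution — scaling η and α together leaves the slope fixed — it depends only on α/η, so substitute the ratio. This doubles as a Bernoulli equation in the unknown as written; the homogeneous route needs no setup at all.


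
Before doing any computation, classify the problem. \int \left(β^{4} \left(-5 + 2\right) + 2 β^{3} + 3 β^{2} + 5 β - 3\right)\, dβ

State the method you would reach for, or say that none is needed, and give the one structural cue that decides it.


Technique: no special technique — the integrand is a sum of constant multiples of powers of β — integrate term by term.


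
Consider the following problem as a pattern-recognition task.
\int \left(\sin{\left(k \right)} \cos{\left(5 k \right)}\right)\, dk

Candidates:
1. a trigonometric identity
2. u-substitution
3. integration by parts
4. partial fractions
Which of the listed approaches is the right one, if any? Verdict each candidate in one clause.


Technique: a trigonometric identity — mixed-frequency products such as \sin{\left(k \right)} \cos{\left(5 k \right)} are designed for the product-to-sum formula.
- a trigonometric identity — applies; the problem has the shape this method handles.
- u-substitution — no subexpression of the integrand pairs with its own derivative as a factor — individual terms may offer their own substitutions, but any change of variable covering the whole integral would have to be constructed from outside the expression.
- integration by parts: not the natural route: no polynomial-kernel product appears — a recursive parts reduction of the trigonometric product exists, but the identity rewrite is direct.
- partial fractions — there is no rational-function structure to decompose.


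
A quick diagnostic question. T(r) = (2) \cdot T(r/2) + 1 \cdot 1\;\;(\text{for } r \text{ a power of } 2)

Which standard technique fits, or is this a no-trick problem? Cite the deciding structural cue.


Method: the master substitution — the argument contracts 2-fold per step: reindex r exponentially and solve the linear recurrence in the new index.


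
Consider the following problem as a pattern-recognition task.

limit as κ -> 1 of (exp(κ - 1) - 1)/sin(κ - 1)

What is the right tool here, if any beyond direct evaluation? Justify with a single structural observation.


Diagnosis: l'Hôpital's rule (0/0) — plug in 1: top and bottom both hit zero, so differentiate each and retry. Expanding numerator and denominator to first order gives the same value — the rule automates exactly that.


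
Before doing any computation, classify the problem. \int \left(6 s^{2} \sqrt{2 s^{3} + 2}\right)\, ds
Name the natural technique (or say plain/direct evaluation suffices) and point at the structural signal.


Verdict: u-substitution — the only nontrivial dependence routes through 2 s^{3} + 2, whose derivative supplies the leftover factor up to a constant multiple — u = 2 s^{3} + 2 flattens it.


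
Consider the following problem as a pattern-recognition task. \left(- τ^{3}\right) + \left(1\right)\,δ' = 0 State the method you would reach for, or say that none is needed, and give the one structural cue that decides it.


Diagnosis: no special technique — the slope is a function of τ alone, so integrate both sides directly.


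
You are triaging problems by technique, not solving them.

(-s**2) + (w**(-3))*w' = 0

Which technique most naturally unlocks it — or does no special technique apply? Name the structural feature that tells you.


Technique: separation of variables — one side of the product carries the independent variable, the other the unknown — the textbook separation shape. The cross-partial test also passes here (vacuously, each side single-variable); the potential-function route would work, separation is simply more immediate.


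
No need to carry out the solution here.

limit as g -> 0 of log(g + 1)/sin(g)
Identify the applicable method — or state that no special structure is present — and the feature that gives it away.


Best approach: l'Hôpital's rule (0/0) — numerator and denominator both vanish at 0 — a genuine 0/0 form, which is exactly when l'Hôpital applies. A first-order expansion at the point is an equally standard path; the rule packages it.


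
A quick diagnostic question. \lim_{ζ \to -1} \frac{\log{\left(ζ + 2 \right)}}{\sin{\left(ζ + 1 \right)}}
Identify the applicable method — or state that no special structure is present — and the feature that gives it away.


Diagnosis: l'Hôpital's rule (0/0) — the 0/0 form at -1 is the signature situation for l'Hôpital's rule. The standard small-argument limits would also carry it; the rule is the systematic route.


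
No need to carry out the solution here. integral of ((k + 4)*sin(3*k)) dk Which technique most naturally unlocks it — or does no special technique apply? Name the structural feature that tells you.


Best approach: integration by parts — k + 4 dies after finitely many derivatives while sin(3*k) cycles under integration — the tabular/parts setup.


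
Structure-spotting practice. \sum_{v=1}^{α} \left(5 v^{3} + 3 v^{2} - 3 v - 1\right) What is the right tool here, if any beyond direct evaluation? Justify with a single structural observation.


Technique: no special technique — the sum is polynomial through and through; closed forms for each power of v finish it directly.


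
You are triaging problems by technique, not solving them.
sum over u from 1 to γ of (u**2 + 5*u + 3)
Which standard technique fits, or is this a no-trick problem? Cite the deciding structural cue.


Best approach: no special technique — nothing telescopes and nothing is geometric; polynomial terms in u sum term by term.


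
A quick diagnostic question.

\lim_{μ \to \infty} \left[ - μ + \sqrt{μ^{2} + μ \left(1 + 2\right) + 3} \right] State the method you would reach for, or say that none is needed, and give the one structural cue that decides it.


Best approach: conjugate multiplication — the ∞ − ∞ radical form is the exact trigger for the conjugate maneuver.


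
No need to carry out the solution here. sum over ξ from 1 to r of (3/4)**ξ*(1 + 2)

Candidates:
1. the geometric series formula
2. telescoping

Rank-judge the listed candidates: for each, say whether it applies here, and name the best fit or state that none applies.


Method: the geometric series formula — consecutive terms stand in a fixed index-free ratio — the geometric sum formula closes it.
- the geometric series formula — a fit — the right tool for this form.
- telescoping: computed from the summand as displayed, the partial sums build up without the pairwise collapse telescoping exploits.


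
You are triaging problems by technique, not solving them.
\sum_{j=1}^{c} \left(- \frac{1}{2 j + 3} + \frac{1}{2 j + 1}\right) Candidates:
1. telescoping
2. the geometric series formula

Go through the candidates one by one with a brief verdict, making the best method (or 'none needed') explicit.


Diagnosis: telescoping — the summand is \frac{1}{2 j + 1} minus the same expression shifted by one, so consecutive terms cancel in pairs.
- telescoping — applies; the problem has the shape this method handles.
- the geometric series formula — the term-to-term ratio changes with the index, so the geometric formula cannot close it.


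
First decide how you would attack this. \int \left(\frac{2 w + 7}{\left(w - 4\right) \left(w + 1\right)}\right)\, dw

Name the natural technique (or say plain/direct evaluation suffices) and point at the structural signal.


Best approach: partial fractions — a proper rational integrand whose denominator splits into simpler factors — decompose into partial fractions first.


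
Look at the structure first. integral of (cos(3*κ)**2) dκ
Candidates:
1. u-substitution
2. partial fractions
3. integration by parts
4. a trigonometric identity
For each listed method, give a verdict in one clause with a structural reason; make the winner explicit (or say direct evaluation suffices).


Method: a trigonometric identity — cos(3*κ)**2 is the textbook power-reduction case — identities first, antiderivatives second.
- u-substitution — no subexpression of the integrand pairs with its own derivative as a factor — individual terms may offer their own substitutions, but any change of variable covering the whole integral would have to be constructed from outside the expression.
- partial fractions: there is no rational-function structure to decompose.
- integration by parts — not the fit here: there is no polynomial factor to ladder down — parts can still close the trigonometric product by recursion, though the identity rewrite is the direct route.
- a trigonometric identity — applicable, and directly so.


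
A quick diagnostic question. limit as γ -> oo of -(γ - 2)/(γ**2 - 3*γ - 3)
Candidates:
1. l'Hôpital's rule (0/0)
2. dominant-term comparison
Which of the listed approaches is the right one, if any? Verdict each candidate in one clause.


Technique: dominant-term comparison — at large γ only the top-degree terms survive; compare the leading terms and the limit falls out.
- l'Hôpital's rule (0/0) — viewed as a single quotient this runs to ∞/∞, not the 0/0 clash this candidate addresses; an at-infinity variant of the rule would resolve it, but comparing leading growth reads the answer without differentiating.
- dominant-term comparison — applies; the problem has the shape this method handles.


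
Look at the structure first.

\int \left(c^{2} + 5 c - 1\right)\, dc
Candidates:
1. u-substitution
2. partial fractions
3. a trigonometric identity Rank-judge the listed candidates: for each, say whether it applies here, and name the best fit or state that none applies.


Diagnosis: no special technique — the integrand is a sum of constant multiples of powers of c — integrate term by term.
- u-substitution: any workable substitution here is cosmetic — the integrand is already in directly integrable form.
- partial fractions: there is no rational-function structure to decompose.
- a trigonometric identity: with no trigonometric functions present, identity rewriting has no target.


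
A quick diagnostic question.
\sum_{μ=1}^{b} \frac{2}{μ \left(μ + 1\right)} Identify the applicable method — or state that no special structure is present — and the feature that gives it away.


Best approach: telescoping — the summand \frac{2}{μ \left(μ + 1\right)} decomposes into fractions whose poles differ by an integer shift — the series collapses.


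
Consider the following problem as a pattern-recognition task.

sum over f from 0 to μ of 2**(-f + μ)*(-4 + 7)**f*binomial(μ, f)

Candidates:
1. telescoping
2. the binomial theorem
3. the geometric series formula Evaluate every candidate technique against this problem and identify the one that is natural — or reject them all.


Verdict: the binomial theorem — terms weighting binomial(μ, f) against matched powers of (-4 + 7) and 2 reassemble into ((-4 + 7) + 2)^μ by the binomial theorem.
- telescoping — computed from the summand as displayed, the partial sums build up without the pairwise collapse telescoping exploits.
- the binomial theorem: yes — fits the structure here.
- the geometric series formula — the ratio of consecutive terms depends on the index.


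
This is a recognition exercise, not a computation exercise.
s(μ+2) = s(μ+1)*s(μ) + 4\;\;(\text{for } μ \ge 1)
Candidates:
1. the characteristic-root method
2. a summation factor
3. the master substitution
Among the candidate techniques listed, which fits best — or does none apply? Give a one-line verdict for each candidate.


Technique: no special technique — the map from one term to the next is curved, not linear, so linear closed-form machinery does not attach.
- the characteristic-root method — the recursion is nonlinear in the sequence values, so no linear-modes ansatz applies.
- a summation factor — the recursion is nonlinear — outside the first-order linear family a summation factor addresses.
- the master substitution — the recursion shifts the index rather than dividing it.


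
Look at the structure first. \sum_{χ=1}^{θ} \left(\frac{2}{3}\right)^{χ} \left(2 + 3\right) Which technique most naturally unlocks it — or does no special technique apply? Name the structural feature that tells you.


Diagnosis: the geometric series formula — consecutive terms stand in a fixed index-free ratio — the geometric sum formula closes it.


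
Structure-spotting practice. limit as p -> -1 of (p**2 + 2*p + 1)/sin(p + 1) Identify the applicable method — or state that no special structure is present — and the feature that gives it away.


Method: l'Hôpital's rule (0/0) — numerator and denominator both vanish at -1 — a genuine 0/0 form, which is exactly when l'Hôpital applies. Expanding numerator and denominator to first order gives the same value — the rule automates exactly that.


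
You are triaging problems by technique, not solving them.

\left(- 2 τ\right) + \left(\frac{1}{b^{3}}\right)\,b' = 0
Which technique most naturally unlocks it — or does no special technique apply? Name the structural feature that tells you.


Technique: separation of variables — all dependence on the two variables factors apart, the defining separable shape. One could also solve this as an exact equation; with each coefficient in its own variable, separating is the same work with fewer steps.


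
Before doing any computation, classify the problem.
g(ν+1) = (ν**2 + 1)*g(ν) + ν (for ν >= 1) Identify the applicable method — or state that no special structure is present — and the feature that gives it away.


Verdict: a summation factor — it is first-order linear but the coefficient ν**2 + 1 depends on the index, so multiply through by a summation factor to telescope it.


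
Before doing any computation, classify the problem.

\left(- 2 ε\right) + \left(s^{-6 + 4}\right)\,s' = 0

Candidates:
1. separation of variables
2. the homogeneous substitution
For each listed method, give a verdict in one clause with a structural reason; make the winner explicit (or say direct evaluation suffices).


Best approach: separation of variables — separating collects all s-dependence with the derivative and leaves all ε-dependence opposite: variables separate.
- separation of variables: a fit — the right tool for this form.
- the homogeneous substitution: solved for the derivative, the right side changes under joint scaling of the two variables.


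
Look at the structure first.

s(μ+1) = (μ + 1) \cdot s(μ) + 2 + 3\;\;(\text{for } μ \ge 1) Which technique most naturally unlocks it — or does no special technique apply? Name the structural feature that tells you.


Technique: a summation factor — rescale the sequence by the product of the weights μ + 1 so far — the recurrence collapses to a plain running sum.


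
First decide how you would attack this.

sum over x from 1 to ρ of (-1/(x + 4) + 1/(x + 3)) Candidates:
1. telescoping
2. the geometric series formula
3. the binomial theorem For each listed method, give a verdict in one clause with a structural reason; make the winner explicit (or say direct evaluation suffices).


Best approach: telescoping — each term adds 1/(x + 3) and subtracts the same expression advanced one index; that subtracted piece cancels against the next term's added copy — only the boundary terms survive.
- telescoping: a fit — the right tool for this form.
- the geometric series formula: no single multiplier carries one term to the next throughout the sum.
- the binomial theorem — the summand does not match any term pattern of an expanded binomial power.


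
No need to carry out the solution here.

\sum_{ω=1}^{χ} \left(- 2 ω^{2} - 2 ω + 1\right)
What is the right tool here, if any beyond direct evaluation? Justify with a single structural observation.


Best approach: no special technique — every summand is a constant multiple of a power of ω — apply the standard power-sum identities one degree at a time.


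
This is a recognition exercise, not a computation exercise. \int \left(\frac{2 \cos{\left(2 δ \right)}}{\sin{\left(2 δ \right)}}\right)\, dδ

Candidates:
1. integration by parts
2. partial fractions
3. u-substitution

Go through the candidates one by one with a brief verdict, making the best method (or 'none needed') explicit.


Diagnosis: u-substitution — everything non-trivial happens through the inner expression \sin{\left(2 δ \right)}, and its derivative accounts for the remaining factor up to a constant, so set u = \sin{\left(2 δ \right)}.
- integration by parts — there is no nonconstant-polynomial-times-kernel split with an exp, sine, cosine (degree-1 argument), or logarithm partner.
- partial fractions — the expression is not a ratio of polynomials that decomposes further.
- u-substitution: applies; the problem has the shape this method handles.


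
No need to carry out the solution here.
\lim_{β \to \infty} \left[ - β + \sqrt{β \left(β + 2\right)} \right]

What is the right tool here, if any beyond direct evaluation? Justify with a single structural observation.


Verdict: conjugate multiplication — the difference \sqrt{β \left(β + 2\right)} - β is an ∞ − ∞ stalemate; its conjugate partner breaks the tie.


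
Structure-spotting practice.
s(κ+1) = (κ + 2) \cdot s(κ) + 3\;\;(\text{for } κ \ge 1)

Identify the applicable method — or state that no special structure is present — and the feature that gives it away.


Technique: a summation factor — it is first-order linear but the coefficient κ + 2 depends on the index, so multiply through by a summation factor to telescope it.


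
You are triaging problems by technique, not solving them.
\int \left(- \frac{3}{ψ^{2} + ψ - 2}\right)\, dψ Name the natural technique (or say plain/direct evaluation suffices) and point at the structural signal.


Best approach: partial fractions — a proper rational integrand over the factorable ψ^{2} + ψ - 2: partial fractions reduce it to elementary pieces.


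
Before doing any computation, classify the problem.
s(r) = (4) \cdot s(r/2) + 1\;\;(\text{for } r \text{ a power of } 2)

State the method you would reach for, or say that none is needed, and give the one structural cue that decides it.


Verdict: the master substitution — the argument contracts 2-fold per step: reindex r exponentially and solve the linear recurrence in the new index.


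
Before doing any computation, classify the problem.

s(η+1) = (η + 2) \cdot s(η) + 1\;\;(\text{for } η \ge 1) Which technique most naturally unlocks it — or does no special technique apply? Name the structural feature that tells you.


Method: a summation factor — one step of memory with a weight η + 2 that changes as the index grows — the summation-factor construction is built for this.


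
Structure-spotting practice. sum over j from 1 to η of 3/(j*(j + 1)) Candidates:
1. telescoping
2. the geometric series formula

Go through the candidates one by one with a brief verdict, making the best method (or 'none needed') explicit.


Method: telescoping — split 3/(j*(j + 1)) by partial fractions and the pieces are one function at shifted arguments — interior terms cancel.
- telescoping — applicable, and directly so.
- the geometric series formula — consecutive terms are not related by a fixed multiplier.


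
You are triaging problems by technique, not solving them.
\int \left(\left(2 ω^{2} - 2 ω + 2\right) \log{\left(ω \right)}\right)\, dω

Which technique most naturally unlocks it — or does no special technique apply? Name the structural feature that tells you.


Technique: integration by parts — \log{\left(ω \right)} is the classic u in parts — its derivative is a plain reciprocal while 2 ω^{2} - 2 ω + 2 absorbs the dv role.


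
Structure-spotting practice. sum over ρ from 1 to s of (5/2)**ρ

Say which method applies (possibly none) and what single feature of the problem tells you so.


Verdict: the geometric series formula — the ratio of consecutive terms is the constant 5/2, independent of the index — a geometric sum.


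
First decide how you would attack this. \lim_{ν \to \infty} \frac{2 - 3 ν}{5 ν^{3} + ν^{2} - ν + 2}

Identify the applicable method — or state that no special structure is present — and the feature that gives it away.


Method: dominant-term comparison — divide through by the highest power of ν; every lower-order term dies and the dominant terms decide the limit. Differentiating the expression as a single quotient would eventually settle it as well; matching dominant growth settles it immediately.


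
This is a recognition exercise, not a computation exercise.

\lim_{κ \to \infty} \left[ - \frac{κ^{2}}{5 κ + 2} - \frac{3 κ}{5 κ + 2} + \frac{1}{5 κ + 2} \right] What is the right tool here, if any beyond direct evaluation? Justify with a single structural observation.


Method: dominant-term comparison — growth-rate triage: the leading powers of κ decide the limit, everything else is noise. Viewed as a single quotient this is an ∞/∞ form — an at-infinity application of l'Hôpital's rule would also resolve it; comparing leading growth reads the answer without differentiating.


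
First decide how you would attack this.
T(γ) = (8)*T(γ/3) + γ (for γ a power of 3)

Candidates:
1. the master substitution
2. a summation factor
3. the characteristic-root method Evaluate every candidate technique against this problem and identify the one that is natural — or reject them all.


Method: the master substitution — index division is the fingerprint: γ/3 in the recursive call means substitute γ = 3^m.
- the master substitution — yes — fits the structure here.
- a summation factor: a divided-index call is outside the fixed-shift first-order family a summation factor normalizes.
- the characteristic-root method — the recursion divides its index rather than shifting it — outside the constant-shift family the root method covers.


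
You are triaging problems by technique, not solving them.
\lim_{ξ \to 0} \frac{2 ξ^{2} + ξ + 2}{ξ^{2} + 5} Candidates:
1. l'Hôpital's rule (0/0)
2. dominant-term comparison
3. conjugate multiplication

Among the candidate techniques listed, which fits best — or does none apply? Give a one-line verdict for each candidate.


Technique: no special technique — the expression is continuous at the evaluation point — substitute directly; no indeterminate form appears.
- l'Hôpital's rule (0/0) — substituting the point gives a finite value outright — there is no indeterminate clash to repair.
- dominant-term comparison: no ranking of term growth rates resolves the limit here.
- conjugate multiplication — no divergent radical difference is present for a conjugate pair to cancel.


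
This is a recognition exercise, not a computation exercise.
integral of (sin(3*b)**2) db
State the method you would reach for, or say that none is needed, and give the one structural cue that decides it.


Best approach: a trigonometric identity — sin(3*b)**2 carries an even exponent — trade it for double-angle cosines before integrating.


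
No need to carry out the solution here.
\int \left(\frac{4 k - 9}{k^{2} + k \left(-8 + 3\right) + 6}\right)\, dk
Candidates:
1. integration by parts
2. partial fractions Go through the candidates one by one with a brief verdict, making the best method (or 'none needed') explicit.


Diagnosis: partial fractions — (k^{2} + k \left(-8 + 3\right) + 6) splits into linear pieces, so the quotient is a sum of simple fractions — decompose before integrating.
- integration by parts — the integrand does not split as a nonconstant polynomial times an exp, sine, cosine of a linear argument, or logarithm — no polynomial-kernel parts product to differentiate one side of.
- partial fractions: yes — fits the structure here.


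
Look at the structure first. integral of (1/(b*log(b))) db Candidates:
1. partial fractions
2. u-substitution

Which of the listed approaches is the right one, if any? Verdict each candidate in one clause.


Best approach: u-substitution — read it as f(log(b)) times a constant multiple of d(log(b)): one substitution, u = log(b), finishes it.
- partial fractions — the expression is not a ratio of polynomials that decomposes further.
- u-substitution — a fit — the right tool for this form.


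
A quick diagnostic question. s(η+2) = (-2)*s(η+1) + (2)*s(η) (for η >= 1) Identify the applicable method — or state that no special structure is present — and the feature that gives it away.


Technique: the characteristic-root method — linear, homogeneous, constant coefficients: solutions of the form r^η exist — find the roots of the characteristic polynomial.


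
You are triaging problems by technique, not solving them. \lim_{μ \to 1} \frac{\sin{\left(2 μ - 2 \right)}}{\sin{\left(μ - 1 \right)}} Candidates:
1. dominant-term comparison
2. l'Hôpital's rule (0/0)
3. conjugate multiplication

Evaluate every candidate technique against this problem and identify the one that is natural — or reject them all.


Technique: l'Hôpital's rule (0/0) — both numerator and denominator vanish at 1: the genuine 0/0 indeterminate that l'Hôpital exists for. Expanding numerator and denominator to first order gives the same value — the rule automates exactly that.
- dominant-term comparison: no dominant power emerges to decide the limit by degree comparison.
- l'Hôpital's rule (0/0) — yes — fits the structure here.
- conjugate multiplication — rationalization has no target — no divergent radical difference appears.


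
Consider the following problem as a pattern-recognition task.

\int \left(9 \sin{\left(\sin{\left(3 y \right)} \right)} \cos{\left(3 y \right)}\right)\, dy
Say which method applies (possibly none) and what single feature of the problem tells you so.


Method: u-substitution — collected, the integrand has one factor that is, up to a constant, the derivative of an inner expression the rest depends on — substitute for that inner expression.


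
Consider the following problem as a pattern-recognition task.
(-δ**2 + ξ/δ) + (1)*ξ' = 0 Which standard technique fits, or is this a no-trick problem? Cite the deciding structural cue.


Method: a linear integrating factor — the unknown enters only to the first power against a nonzero forcing term — the integrating-factor template applies directly.


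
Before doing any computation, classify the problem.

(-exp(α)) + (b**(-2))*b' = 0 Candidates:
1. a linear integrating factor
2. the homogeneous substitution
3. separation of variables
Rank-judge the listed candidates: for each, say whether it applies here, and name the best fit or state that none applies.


Technique: separation of variables — one side of the product carries the independent variable, the other the unknown — the textbook separation shape.
- a linear integrating factor — the unknown enters nonlinearly (through a power, a denominator, or a transcendental function), which the linear integrating-factor recipe cannot absorb as-is — any repair would come from a preliminary substitution, not the factor.
- the homogeneous substitution — the slope changes under joint rescaling, failing the degree-zero test.
- separation of variables — applies; the problem has the shape this method handles.


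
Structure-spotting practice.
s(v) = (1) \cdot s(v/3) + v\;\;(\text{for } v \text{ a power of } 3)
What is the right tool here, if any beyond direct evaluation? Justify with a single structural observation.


Method: the master substitution — treat m = log base 3 of v as the new clock: one recursion step advances m by one while v scales by 3.


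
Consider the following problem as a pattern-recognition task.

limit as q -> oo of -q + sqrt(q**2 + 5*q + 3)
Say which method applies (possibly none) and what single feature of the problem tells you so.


Method: conjugate multiplication — this difference gives up after one conjugate multiplication — the radical structure cancels against its conjugate.


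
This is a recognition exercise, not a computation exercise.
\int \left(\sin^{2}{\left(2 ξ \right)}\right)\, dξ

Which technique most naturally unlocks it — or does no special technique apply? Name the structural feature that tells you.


Diagnosis: a trigonometric identity — \sin^{2}{\left(2 ξ \right)} calls for power reduction: rewrite via double angles before any antiderivative is attempted.


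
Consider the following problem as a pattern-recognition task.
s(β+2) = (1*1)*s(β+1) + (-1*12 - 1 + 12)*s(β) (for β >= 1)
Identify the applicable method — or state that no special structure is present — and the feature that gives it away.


Technique: the characteristic-root method — the recurrence treats every index alike (constant coefficients, no forcing) — precisely the regime where r^β trials close it.


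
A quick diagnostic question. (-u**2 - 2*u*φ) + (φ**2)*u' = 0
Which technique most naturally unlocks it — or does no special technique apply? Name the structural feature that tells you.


Best approach: the homogeneous substitution — solved for the derivative, the right side is unchanged under scaling φ and u together — it depends only on the ratio u/φ, so substitute a single ratio variable. This doubles as a Bernoulli equation in the unknown as written; the homogeneous route needs no setup at all.


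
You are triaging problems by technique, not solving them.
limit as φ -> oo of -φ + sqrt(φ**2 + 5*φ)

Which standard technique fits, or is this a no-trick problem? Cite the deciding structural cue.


Method: conjugate multiplication — divergence minus divergence hides a finite answer — expose it by pairing sqrt(φ**2 + 5*φ) - φ with its conjugate.


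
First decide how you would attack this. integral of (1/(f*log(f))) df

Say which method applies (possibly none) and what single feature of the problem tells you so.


Diagnosis: u-substitution — collected, the integrand has one factor that is, up to a constant, the derivative of an inner expression the rest depends on — substitute for that inner expression.


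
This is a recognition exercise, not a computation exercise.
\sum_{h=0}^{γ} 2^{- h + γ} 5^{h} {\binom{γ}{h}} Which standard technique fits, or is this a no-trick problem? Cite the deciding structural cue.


Verdict: the binomial theorem — the binomial coefficients weight matched powers of 5 and 2, which is exactly the expansion of a binomial power.


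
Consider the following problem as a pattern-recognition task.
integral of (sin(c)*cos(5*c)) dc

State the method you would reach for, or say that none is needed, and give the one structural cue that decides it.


Verdict: a trigonometric identity — two sinusoids at different rates multiply in sin(c)*cos(5*c); the product-to-sum identity uncouples them.


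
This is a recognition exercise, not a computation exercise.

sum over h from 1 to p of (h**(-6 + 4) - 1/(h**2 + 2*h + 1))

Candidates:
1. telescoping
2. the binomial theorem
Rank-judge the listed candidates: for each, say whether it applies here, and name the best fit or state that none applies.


Method: telescoping — the summand is built as h**(-6 + 4) minus its own successor — adjacent terms annihilate down the line.
- telescoping: a fit — the right tool for this form.
- the binomial theorem — no binomial coefficients pair with matched powers.


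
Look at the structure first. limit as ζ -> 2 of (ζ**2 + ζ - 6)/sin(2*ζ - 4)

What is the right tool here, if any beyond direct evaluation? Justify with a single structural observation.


Best approach: l'Hôpital's rule (0/0) — both numerator and denominator vanish at 2: the genuine 0/0 indeterminate that l'Hôpital exists for. Expanding numerator and denominator to first order gives the same value — the rule automates exactly that.


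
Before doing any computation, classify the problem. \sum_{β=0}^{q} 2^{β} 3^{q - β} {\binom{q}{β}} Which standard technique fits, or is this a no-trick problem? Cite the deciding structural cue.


Verdict: the binomial theorem — the summand is term β of a binomial expansion in 2 and 3; the whole sum is a single power.


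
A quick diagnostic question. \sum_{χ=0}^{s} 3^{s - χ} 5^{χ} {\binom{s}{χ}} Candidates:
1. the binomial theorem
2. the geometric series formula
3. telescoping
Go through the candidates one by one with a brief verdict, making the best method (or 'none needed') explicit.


Method: the binomial theorem — binomial coefficients against complementary powers of 5 and 3: recognize the binomial expansion and resum.
- the binomial theorem: applies; the problem has the shape this method handles.
- the geometric series formula: dividing successive terms gives an index-dependent quantity, not a constant.
- telescoping: computed from the summand as displayed, the partial sums build up without the pairwise collapse telescoping exploits.


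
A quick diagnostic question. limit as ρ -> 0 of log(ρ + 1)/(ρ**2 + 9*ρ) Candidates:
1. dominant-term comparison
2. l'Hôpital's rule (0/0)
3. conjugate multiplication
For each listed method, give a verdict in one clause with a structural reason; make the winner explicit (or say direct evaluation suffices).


Verdict: l'Hôpital's rule (0/0) — the 0/0 form at 0 is the signature situation for l'Hôpital's rule. The standard small-argument limits would also carry it; the rule is the systematic route.
- dominant-term comparison: no ranking of term growth rates resolves the limit here.
- l'Hôpital's rule (0/0) — applicable, and directly so.
- conjugate multiplication: multiplying by a conjugate would not remove any indeterminacy here.


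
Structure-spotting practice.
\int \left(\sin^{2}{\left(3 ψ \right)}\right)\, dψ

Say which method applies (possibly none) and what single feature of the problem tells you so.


Best approach: a trigonometric identity — even powers like \sin^{2}{\left(3 ψ \right)} never integrate directly; the half-angle identity lowers the degree first.


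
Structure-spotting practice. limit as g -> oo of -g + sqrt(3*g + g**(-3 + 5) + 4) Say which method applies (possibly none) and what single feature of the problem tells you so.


Best approach: conjugate multiplication — the ∞ − ∞ radical form is the exact trigger for the conjugate maneuver.
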